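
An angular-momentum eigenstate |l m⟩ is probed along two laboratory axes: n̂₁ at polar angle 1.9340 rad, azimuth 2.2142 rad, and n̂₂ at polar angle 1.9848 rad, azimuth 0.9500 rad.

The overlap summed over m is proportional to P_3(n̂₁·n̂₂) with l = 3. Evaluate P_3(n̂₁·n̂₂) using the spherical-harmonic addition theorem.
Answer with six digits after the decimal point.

Term-by-term m-sum for l=3 (normalisation 4π/7 = 1.795196):
  m=-3: Y*=(0.319005, 0.119861)  Y=(-0.306647, -0.092039)  product (-0.086790, -0.066116)
  m=-2: Y*=(0.088891, 0.304547)  Y=(0.111403, 0.326087)  product (-0.089406, 0.062913)
  m=-1: Y*=(0.066860, -0.089165)  Y=(-0.032849, 0.045935)  product (0.001900, 0.006000)
  m=+0: Y*=(0.314067, -0.000000)  Y=(0.328894, 0.000000)  product (0.103295, 0.000000)
  m=+1: Y*=(-0.066860, -0.089165)  Y=(0.032849, 0.045935)  product (0.001900, -0.006000)
  m=+2: Y*=(0.088891, -0.304547)  Y=(0.111403, -0.326087)  product (-0.089406, -0.062913)
  m=+3: Y*=(-0.319005, 0.119861)  Y=(0.306647, -0.092039)  product (-0.086790, 0.066116)
Accumulated sum (-0.245298, 0.000000); after 4π/(2l+1) scaling, (-0.440358, 0.000000) ⇒ P_3 = -0.440358

-0.440358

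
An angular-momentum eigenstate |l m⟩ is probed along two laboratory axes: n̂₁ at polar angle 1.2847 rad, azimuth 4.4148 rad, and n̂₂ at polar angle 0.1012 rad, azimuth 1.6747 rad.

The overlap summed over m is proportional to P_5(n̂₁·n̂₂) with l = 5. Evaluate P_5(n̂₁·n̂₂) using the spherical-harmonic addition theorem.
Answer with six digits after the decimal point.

0.299692

Term-by-term m-sum for l=5 (normalisation 4π/11 = 1.142397):
  m=-5: Y*=-0.37587 - 0.03121j  Y=-0.00000 - 0.00000j  product 0.00000 + 0.00000j
  m=-4: Y*=0.13028 - 0.32577j  Y=0.00014 - 0.00006j  product -0.00000 - 0.00005j
  m=-3: Y*=-0.06737 - 0.05426j  Y=0.00087 + 0.00269j  product 0.00009 - 0.00023j
  m=-2: Y*=0.27741 - 0.18783j  Y=-0.03316 + 0.00699j  product -0.00789 + 0.00817j
  m=-1: Y*=-0.00164 - 0.00535j  Y=-0.02590 - 0.24833j  product -0.00129 + 0.00055j
  m=+0: Y*=0.32426 + 0.00000j  Y=0.86508 + 0.00000j  product 0.28051 + 0.00000j
  m=+1: Y*=0.00164 - 0.00535j  Y=0.02590 - 0.24833j  product -0.00129 - 0.00055j
  m=+2: Y*=0.27741 + 0.18783j  Y=-0.03316 - 0.00699j  product -0.00789 - 0.00817j
  m=+3: Y*=0.06737 - 0.05426j  Y=-0.00087 + 0.00269j  product 0.00009 + 0.00023j
  m=+4: Y*=0.13028 + 0.32577j  Y=0.00014 + 0.00006j  product -0.00000 + 0.00005j
  m=+5: Y*=0.37587 - 0.03121j  Y=0.00000 - 0.00000j  product 0.00000 - 0.00000j
Σ over m = 0.26234 - 0.00000j; ×(4π/11) → 0.29969 - 0.00000j. Real part: 0.299692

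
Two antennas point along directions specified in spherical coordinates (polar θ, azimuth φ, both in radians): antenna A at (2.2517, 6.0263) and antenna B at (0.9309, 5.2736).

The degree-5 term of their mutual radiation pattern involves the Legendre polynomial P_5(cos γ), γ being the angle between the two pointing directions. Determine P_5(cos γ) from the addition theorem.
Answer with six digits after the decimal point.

Addition theorem: P_5(cos γ) = (4π/11) Σ_m Y*_{lm}(Ω₁) Y_{lm}(Ω₂), m = −5…5:
  m=-5: Y*=(0.037131, -0.126096)  Y=(0.050758, -0.145553)  product (-0.016469, -0.011805)
  m=-4: Y*=(-0.174083, 0.288282)  Y=(-0.226479, -0.283502)  product (0.121154, -0.015937)
  m=-3: Y*=(0.298807, -0.290124)  Y=(-0.391911, 0.044411)  product (-0.104221, 0.126973)
  m=-2: Y*=(-0.105902, 0.059763)  Y=(-0.019655, 0.040858)  product (-0.000360, -0.005502)
  m=-1: Y*=(-0.300908, 0.079045)  Y=(-0.180765, -0.287550)  product (0.077123, 0.072238)
  m=+0: Y*=(0.209515, -0.000000)  Y=(-0.136122, 0.000000)  product (-0.028520, 0.000000)
  m=+1: Y*=(0.300908, 0.079045)  Y=(0.180765, -0.287550)  product (0.077123, -0.072238)
  m=+2: Y*=(-0.105902, -0.059763)  Y=(-0.019655, -0.040858)  product (-0.000360, 0.005502)
  m=+3: Y*=(-0.298807, -0.290124)  Y=(0.391911, 0.044411)  product (-0.104221, -0.126973)
  m=+4: Y*=(-0.174083, -0.288282)  Y=(-0.226479, 0.283502)  product (0.121154, 0.015937)
  m=+5: Y*=(-0.037131, -0.126096)  Y=(-0.050758, -0.145553)  product (-0.016469, 0.011805)
Accumulated sum (0.125934, -0.000000); after 4π/(2l+1) scaling, (0.143867, -0.000000) ⇒ P_5 = 0.143867

0.143867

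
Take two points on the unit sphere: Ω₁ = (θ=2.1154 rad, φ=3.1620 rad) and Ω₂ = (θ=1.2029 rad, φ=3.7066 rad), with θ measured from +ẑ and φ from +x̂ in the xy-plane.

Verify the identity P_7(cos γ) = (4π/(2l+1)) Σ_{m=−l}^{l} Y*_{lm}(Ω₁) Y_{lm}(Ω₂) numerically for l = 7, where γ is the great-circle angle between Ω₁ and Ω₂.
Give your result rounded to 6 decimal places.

0.215766

Expand P_7 via completeness: Σ_{m} conj(Y_{7,m}) at Ω₁ times Y_{7,m} at Ω₂ —
  [-7]  conj(Y_{7,-7})(Ω₁) = (-0.165769, -0.023843) ; Y_{7,-7}(Ω₂) = (0.211547, -0.223765) ; Δ = (-0.040403, 0.032049)
  [-6]  conj(Y_{7,-6})(Ω₁) = (-0.376713, -0.046358) ; Y_{7,-6}(Ω₂) = (-0.430465, 0.109206) ; Δ = (0.167225, -0.021184)
  [-5]  conj(Y_{7,-5})(Ω₁) = (-0.415974, -0.042592) ; Y_{7,-5}(Ω₂) = (0.168097, 0.055064) ; Δ = (-0.067578, -0.030065)
  [-4]  conj(Y_{7,-4})(Ω₁) = (-0.099233, -0.008118) ; Y_{7,-4}(Ω₂) = (0.167751, 0.203569) ; Δ = (-0.014994, -0.021563)
  [-3]  conj(Y_{7,-3})(Ω₁) = (0.304925, 0.018691) ; Y_{7,-3}(Ω₂) = (-0.035019, -0.280443) ; Δ = (-0.005436, -0.086169)
  [-2]  conj(Y_{7,-2})(Ω₁) = (0.250204, 0.010218) ; Y_{7,-2}(Ω₂) = (0.066136, -0.140198) ; Δ = (0.017980, -0.034402)
  [-1]  conj(Y_{7,-1})(Ω₁) = (-0.211359, -0.004314) ; Y_{7,-1}(Ω₂) = (-0.257156, 0.163023) ; Δ = (0.055055, -0.033347)
  [+0]  conj(Y_{7,0})(Ω₁) = (-0.280122, -0.000000) ; Y_{7,0}(Ω₂) = (-0.120856, 0.000000) ; Δ = (0.033854, 0.000000)
  [+1]  conj(Y_{7,1})(Ω₁) = (0.211359, -0.004314) ; Y_{7,1}(Ω₂) = (0.257156, 0.163023) ; Δ = (0.055055, 0.033347)
  [+2]  conj(Y_{7,2})(Ω₁) = (0.250204, -0.010218) ; Y_{7,2}(Ω₂) = (0.066136, 0.140198) ; Δ = (0.017980, 0.034402)
  [+3]  conj(Y_{7,3})(Ω₁) = (-0.304925, 0.018691) ; Y_{7,3}(Ω₂) = (0.035019, -0.280443) ; Δ = (-0.005436, 0.086169)
  [+4]  conj(Y_{7,4})(Ω₁) = (-0.099233, 0.008118) ; Y_{7,4}(Ω₂) = (0.167751, -0.203569) ; Δ = (-0.014994, 0.021563)
  [+5]  conj(Y_{7,5})(Ω₁) = (0.415974, -0.042592) ; Y_{7,5}(Ω₂) = (-0.168097, 0.055064) ; Δ = (-0.067578, 0.030065)
  [+6]  conj(Y_{7,6})(Ω₁) = (-0.376713, 0.046358) ; Y_{7,6}(Ω₂) = (-0.430465, -0.109206) ; Δ = (0.167225, 0.021184)
  [+7]  conj(Y_{7,7})(Ω₁) = (0.165769, -0.023843) ; Y_{7,7}(Ω₂) = (-0.211547, -0.223765) ; Δ = (-0.040403, -0.032049)
Σ over m = (0.257552, 0.000000); ×(4π/15) → (0.215766, 0.000000). Real part: 0.215766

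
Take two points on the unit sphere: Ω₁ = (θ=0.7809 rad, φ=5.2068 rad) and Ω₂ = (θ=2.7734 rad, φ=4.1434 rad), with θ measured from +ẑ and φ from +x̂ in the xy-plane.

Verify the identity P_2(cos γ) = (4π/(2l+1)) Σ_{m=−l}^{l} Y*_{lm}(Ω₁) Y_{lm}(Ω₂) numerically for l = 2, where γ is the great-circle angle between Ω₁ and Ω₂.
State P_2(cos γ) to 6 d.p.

Term-by-term m-sum for l=2 (normalisation 4π/5 = 2.513274):
  m=-2: (-0.105207, -0.159891) × (-0.020989, -0.045427) = (-0.005055, 0.008135)  (running Σ = (-0.005055, 0.008135))
  m=-1: (0.183285, -0.340003) × (0.139774, -0.218553) = (-0.048690, -0.087581)  (running Σ = (-0.053746, -0.079446))
  m=0: (0.161952, -0.000000) × (0.508207, 0.000000) = (0.082305, 0.000000)  (running Σ = (0.028559, -0.079446))
  m=1: (-0.183285, -0.340003) × (-0.139774, -0.218553) = (-0.048690, 0.087581)  (running Σ = (-0.020131, 0.008135))
  m=2: (-0.105207, 0.159891) × (-0.020989, 0.045427) = (-0.005055, -0.008135)  (running Σ = (-0.025186, -0.000000))
Total Σ_m = (-0.025186, -0.000000). Multiply by 2.513274: (-0.063300, -0.000000). P_2(cos γ) = -0.063300

-0.063300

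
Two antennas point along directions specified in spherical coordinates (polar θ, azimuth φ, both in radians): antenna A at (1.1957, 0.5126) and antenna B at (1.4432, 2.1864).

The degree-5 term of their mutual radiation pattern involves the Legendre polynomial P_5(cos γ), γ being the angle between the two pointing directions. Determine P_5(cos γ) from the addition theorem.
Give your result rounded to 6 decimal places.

Addition theorem: P_5(cos γ) = (4π/11) Σ_m Y*_{lm}(Ω₁) Y_{lm}(Ω₂), m = −5…5:
  term(m=-5) = -0.07104 - 0.12553j   from Y*(Ω₁)=-0.27102 + 0.17702j, Y(Ω₂)=-0.02831 + 0.44467j
  term(m=-4) = 0.06676 - 0.02918j   from Y*(Ω₁)=-0.18598 + 0.35758j, Y(Ω₂)=-0.14065 - 0.11355j
  term(m=-3) = -0.00508 - 0.01592j   from Y*(Ω₁)=0.00191 + 0.05793j, Y(Ω₂)=-0.27746 + 0.07859j
  term(m=-2) = -0.06345 + 0.01326j   from Y*(Ω₁)=-0.16663 - 0.27449j, Y(Ω₂)=0.06724 - 0.19033j
  term(m=-1) = 0.00380 + 0.03673j   from Y*(Ω₁)=-0.13006 - 0.07319j, Y(Ω₂)=-0.14287 - 0.20199j
  term(m=+0) = 0.05966 + 0.00000j   from Y*(Ω₁)=0.28876 + 0.00000j, Y(Ω₂)=0.20661 + 0.00000j
  term(m=+1) = 0.00380 - 0.03673j   from Y*(Ω₁)=0.13006 - 0.07319j, Y(Ω₂)=0.14287 - 0.20199j
  term(m=+2) = -0.06345 - 0.01326j   from Y*(Ω₁)=-0.16663 + 0.27449j, Y(Ω₂)=0.06724 + 0.19033j
  term(m=+3) = -0.00508 + 0.01592j   from Y*(Ω₁)=-0.00191 + 0.05793j, Y(Ω₂)=0.27746 + 0.07859j
  term(m=+4) = 0.06676 + 0.02918j   from Y*(Ω₁)=-0.18598 - 0.35758j, Y(Ω₂)=-0.14065 + 0.11355j
  term(m=+5) = -0.07104 + 0.12553j   from Y*(Ω₁)=0.27102 + 0.17702j, Y(Ω₂)=0.02831 + 0.44467j
Accumulated sum -0.07837 + 0.00000j; after 4π/(2l+1) scaling, -0.08953 + 0.00000j ⇒ P_5 = -0.089534

-0.089534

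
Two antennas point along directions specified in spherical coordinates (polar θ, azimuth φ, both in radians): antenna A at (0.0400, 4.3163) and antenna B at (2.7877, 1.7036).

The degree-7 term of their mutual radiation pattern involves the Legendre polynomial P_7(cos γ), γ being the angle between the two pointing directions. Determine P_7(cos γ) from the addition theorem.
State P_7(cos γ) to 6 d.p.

Expand P_7 via completeness: Σ_{m} conj(Y_{7,m}) at Ω₁ times Y_{7,m} at Ω₂ —
  m=-7: (0.000000, -0.000000) × (0.000241, 0.000180) = (0.000000, -0.000000)  (running Σ = (0.000000, -0.000000))
  m=-6: (0.000000, 0.000000) × (0.002125, -0.002174) = (0.000000, -0.000000)  (running Σ = (0.000000, -0.000000))
  m=-5: (-0.000000, 0.000000) × (-0.011799, -0.015078) = (0.000000, 0.000000)  (running Σ = (0.000000, 0.000000))
  m=-4: (-0.000000, -0.000019) × (-0.072241, 0.042445) = (0.000001, 0.000001)  (running Σ = (0.000001, 0.000001))
  m=-3: (0.000523, 0.000210) × (0.099395, 0.236137) = (0.000002, 0.000144)  (running Σ = (0.000003, 0.000146))
  m=-2: (-0.008378, 0.008493) × (0.491959, -0.133830) = (-0.002985, 0.005299)  (running Σ = (-0.002982, 0.005445))
  m=-1: (-0.062392, -0.149194) × (-0.066822, -0.500204) = (-0.070458, 0.041178)  (running Σ = (-0.073440, 0.046623))
  m=0: (1.068210, -0.000000) × (0.135583, 0.000000) = (0.144831, 0.000000)  (running Σ = (0.071391, 0.046623))
  m=1: (0.062392, -0.149194) × (0.066822, -0.500204) = (-0.070458, -0.041178)  (running Σ = (0.000932, 0.005445))
  m=2: (-0.008378, -0.008493) × (0.491959, 0.133830) = (-0.002985, -0.005299)  (running Σ = (-0.002053, 0.000146))
  m=3: (-0.000523, 0.000210) × (-0.099395, 0.236137) = (0.000002, -0.000144)  (running Σ = (-0.002051, 0.000001))
  m=4: (-0.000000, 0.000019) × (-0.072241, -0.042445) = (0.000001, -0.000001)  (running Σ = (-0.002050, 0.000000))
  m=5: (0.000000, 0.000000) × (0.011799, -0.015078) = (0.000000, -0.000000)  (running Σ = (-0.002050, -0.000000))
  m=6: (0.000000, -0.000000) × (0.002125, 0.002174) = (0.000000, 0.000000)  (running Σ = (-0.002050, -0.000000))
  m=7: (-0.000000, -0.000000) × (-0.000241, 0.000180) = (0.000000, 0.000000)  (running Σ = (-0.002050, -0.000000))
Accumulated sum (-0.002050, -0.000000); after 4π/(2l+1) scaling, (-0.001717, -0.000000) ⇒ P_7 = -0.001717

-0.001717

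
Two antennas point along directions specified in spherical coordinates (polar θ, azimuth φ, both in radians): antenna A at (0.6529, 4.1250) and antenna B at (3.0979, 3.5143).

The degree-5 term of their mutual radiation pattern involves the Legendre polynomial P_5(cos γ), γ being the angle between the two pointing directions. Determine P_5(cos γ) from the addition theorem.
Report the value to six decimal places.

Term-by-term m-sum for l=5 (normalisation 4π/11 = 1.142397):
  m=-5: -0.00780 + 0.03760j × 0.00000 + 0.00000j = -0.00000 + 0.00000j  (running Σ = -0.00000 + 0.00000j)
  m=-4: -0.11153 - 0.11302j × -0.00000 + 0.00001j = 0.00000 - 0.00000j  (running Σ = 0.00000 - 0.00000j)
  m=-3: 0.35624 - 0.06902j × -0.00010 + 0.00021j = -0.00002 + 0.00008j  (running Σ = -0.00002 + 0.00008j)
  m=-2: -0.17111 + 0.40925j × -0.00473 + 0.00437j = -0.00098 - 0.00268j  (running Σ = -0.00100 - 0.00260j)
  m=-1: -0.05680 - 0.08532j × -0.10354 + 0.04048j = 0.00933 + 0.00653j  (running Σ = 0.00834 + 0.00393j)
  m=0: -0.37960 + 0.00000j × -0.92225 + 0.00000j = 0.35009 + 0.00000j  (running Σ = 0.35843 + 0.00393j)
  m=1: 0.05680 - 0.08532j × 0.10354 + 0.04048j = 0.00933 - 0.00653j  (running Σ = 0.36776 - 0.00260j)
  m=2: -0.17111 - 0.40925j × -0.00473 - 0.00437j = -0.00098 + 0.00268j  (running Σ = 0.36678 + 0.00008j)
  m=3: -0.35624 - 0.06902j × 0.00010 + 0.00021j = -0.00002 - 0.00008j  (running Σ = 0.36676 - 0.00000j)
  m=4: -0.11153 + 0.11302j × -0.00000 - 0.00001j = 0.00000 + 0.00000j  (running Σ = 0.36676 + 0.00000j)
  m=5: 0.00780 + 0.03760j × -0.00000 + 0.00000j = -0.00000 - 0.00000j  (running Σ = 0.36676 + 0.00000j)
Σ over m = 0.36676 + 0.00000j; ×(4π/11) → 0.41899 + 0.00000j. Real part: 0.418989

0.418989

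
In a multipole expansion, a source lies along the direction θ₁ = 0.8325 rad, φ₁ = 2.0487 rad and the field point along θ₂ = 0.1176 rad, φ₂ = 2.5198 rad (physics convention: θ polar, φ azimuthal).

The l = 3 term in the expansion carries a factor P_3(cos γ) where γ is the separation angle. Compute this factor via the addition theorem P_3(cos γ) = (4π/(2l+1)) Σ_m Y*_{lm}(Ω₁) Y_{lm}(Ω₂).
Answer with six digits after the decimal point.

-0.081883

Expand P_3 via completeness: Σ_{m} conj(Y_{3,m}) at Ω₁ times Y_{3,m} at Ω₂ —
  [-3]  conj(Y_{3,-3})(Ω₁) = +0.167223-0.023068i ; Y_{3,-3}(Ω₂) = +0.000196-0.000645i ; Δ = +0.000018-0.000112i
  [-2]  conj(Y_{3,-2})(Ω₁) = -0.217085-0.307324i ; Y_{3,-2}(Ω₂) = +0.004491+0.013230i ; Δ = +0.003091-0.004252i
  [-1]  conj(Y_{3,-1})(Ω₁) = -0.139049+0.268460i ; Y_{3,-1}(Ω₂) = -0.121164-0.086829i ; Δ = +0.040158-0.020454i
  [+0]  conj(Y_{3,0})(Ω₁) = -0.184642-0.000000i ; Y_{3,0}(Ω₂) = +0.715689+0.000000i ; Δ = -0.132146-0.000000i
  [+1]  conj(Y_{3,1})(Ω₁) = +0.139049+0.268460i ; Y_{3,1}(Ω₂) = +0.121164-0.086829i ; Δ = +0.040158+0.020454i
  [+2]  conj(Y_{3,2})(Ω₁) = -0.217085+0.307324i ; Y_{3,2}(Ω₂) = +0.004491-0.013230i ; Δ = +0.003091+0.004252i
  [+3]  conj(Y_{3,3})(Ω₁) = -0.167223-0.023068i ; Y_{3,3}(Ω₂) = -0.000196-0.000645i ; Δ = +0.000018+0.000112i
Accumulated sum -0.045612-0.000000i; after 4π/(2l+1) scaling, -0.081883-0.000000i ⇒ P_3 = -0.081883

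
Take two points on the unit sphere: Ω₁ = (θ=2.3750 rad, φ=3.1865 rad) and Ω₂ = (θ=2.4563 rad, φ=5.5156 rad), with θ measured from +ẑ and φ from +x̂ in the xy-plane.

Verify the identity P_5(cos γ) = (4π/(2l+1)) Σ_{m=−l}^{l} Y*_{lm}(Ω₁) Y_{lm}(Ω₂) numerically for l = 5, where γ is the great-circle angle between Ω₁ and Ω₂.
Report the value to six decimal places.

0.341775

Addition theorem: P_5(cos γ) = (4π/11) Σ_m Y*_{lm}(Ω₁) Y_{lm}(Ω₂), m = −5…5:
  term(m=-5) = (0.002126, 0.002797)   from Y*(Ω₁)=(-0.072680, -0.016599), Y(Ω₂)=(-0.036160, -0.030231)
  term(m=-4) = (-0.044370, -0.004828)   from Y*(Ω₁)=(-0.240850, -0.043735), Y(Ω₂)=(0.181865, -0.012980)
  term(m=-3) = (0.124477, -0.105724)   from Y*(Ω₁)=(-0.419867, -0.056910), Y(Ω₂)=(-0.257604, 0.286720)
  term(m=-2) = (-0.007428, 0.136935)   from Y*(Ω₁)=(-0.325516, -0.029315), Y(Ω₂)=(-0.014945, -0.419325)
  term(m=-1) = (0.002909, 0.003071)   from Y*(Ω₁)=(0.135605, 0.006094), Y(Ω₂)=(0.022421, 0.021637)
  term(m=+0) = (0.143745, 0.000000)   from Y*(Ω₁)=(0.367217, -0.000000), Y(Ω₂)=(0.391446, 0.000000)
  term(m=+1) = (0.002909, -0.003071)   from Y*(Ω₁)=(-0.135605, 0.006094), Y(Ω₂)=(-0.022421, 0.021637)
  term(m=+2) = (-0.007428, -0.136935)   from Y*(Ω₁)=(-0.325516, 0.029315), Y(Ω₂)=(-0.014945, 0.419325)
  term(m=+3) = (0.124477, 0.105724)   from Y*(Ω₁)=(0.419867, -0.056910), Y(Ω₂)=(0.257604, 0.286720)
  term(m=+4) = (-0.044370, 0.004828)   from Y*(Ω₁)=(-0.240850, 0.043735), Y(Ω₂)=(0.181865, 0.012980)
  term(m=+5) = (0.002126, -0.002797)   from Y*(Ω₁)=(0.072680, -0.016599), Y(Ω₂)=(0.036160, -0.030231)
Total Σ_m = (0.299174, 0.000000). Multiply by 1.142397: (0.341775, 0.000000). P_5(cos γ) = 0.341775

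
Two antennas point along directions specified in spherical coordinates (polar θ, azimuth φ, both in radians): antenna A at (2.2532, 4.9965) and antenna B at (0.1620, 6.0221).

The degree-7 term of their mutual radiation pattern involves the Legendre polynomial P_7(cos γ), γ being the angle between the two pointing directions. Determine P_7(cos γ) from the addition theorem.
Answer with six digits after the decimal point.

-0.308014

Term-by-term m-sum for l=7 (normalisation 4π/15 = 0.837758):
  m=-7: (-0.077477, -0.034412) × (-0.000000, 0.000001) = (0.000000, -0.000000)  (running Σ = (0.000000, -0.000000))
  m=-6: (-0.034405, 0.255464) × (0.000000, 0.000033) = (-0.000008, -0.000001)  (running Σ = (-0.000008, -0.000001))
  m=-5: (0.425918, -0.064476) × (0.000123, 0.000451) = (0.000081, 0.000184)  (running Σ = (0.000073, 0.000183))
  m=-4: (-0.153338, -0.330541) × (0.002380, 0.004095) = (0.000989, -0.001414)  (running Σ = (0.001062, -0.001232))
  m=-3: (0.024486, -0.021410) × (0.024466, 0.024361) = (0.001121, 0.000073)  (running Σ = (0.002182, -0.001159))
  m=-2: (-0.307006, -0.196012) × (0.151517, 0.087190) = (-0.029426, -0.056467)  (running Σ = (-0.027244, -0.057626))
  m=-1: (-0.036390, 0.124620) × (0.530408, 0.141717) = (-0.036962, 0.060942)  (running Σ = (-0.064207, 0.003316))
  m=0: (-0.329484, -0.000000) × (0.726141, 0.000000) = (-0.239252, -0.000000)  (running Σ = (-0.303458, 0.003316))
  m=1: (0.036390, 0.124620) × (-0.530408, 0.141717) = (-0.036962, -0.060942)  (running Σ = (-0.340421, -0.057626))
  m=2: (-0.307006, 0.196012) × (0.151517, -0.087190) = (-0.029426, 0.056467)  (running Σ = (-0.369847, -0.001159))
  m=3: (-0.024486, -0.021410) × (-0.024466, 0.024361) = (0.001121, -0.000073)  (running Σ = (-0.368726, -0.001232))
  m=4: (-0.153338, 0.330541) × (0.002380, -0.004095) = (0.000989, 0.001414)  (running Σ = (-0.367738, 0.000183))
  m=5: (-0.425918, -0.064476) × (-0.000123, 0.000451) = (0.000081, -0.000184)  (running Σ = (-0.367657, -0.000001))
  m=6: (-0.034405, -0.255464) × (0.000000, -0.000033) = (-0.000008, 0.000001)  (running Σ = (-0.367665, -0.000000))
  m=7: (0.077477, -0.034412) × (0.000000, 0.000001) = (0.000000, 0.000000)  (running Σ = (-0.367665, -0.000000))
Accumulated sum (-0.367665, -0.000000); after 4π/(2l+1) scaling, (-0.308014, -0.000000) ⇒ P_7 = -0.308014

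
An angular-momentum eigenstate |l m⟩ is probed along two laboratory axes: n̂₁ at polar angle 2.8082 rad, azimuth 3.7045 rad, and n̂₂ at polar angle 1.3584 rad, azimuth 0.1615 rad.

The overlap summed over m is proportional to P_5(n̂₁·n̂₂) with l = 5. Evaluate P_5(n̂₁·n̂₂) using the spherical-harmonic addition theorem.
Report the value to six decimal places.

-0.103815

Expand P_5 via completeness: Σ_{m} conj(Y_{5,m}) at Ω₁ times Y_{5,m} at Ω₂ —
  m=-5: (0.001650, -0.000560) × (0.286391, -0.299339) = (0.000305, -0.000654)  (running Σ = (0.000305, -0.000654))
  m=-4: (0.010012, -0.012360) × (0.225585, -0.170071) = (0.000156, -0.004491)  (running Σ = (0.000461, -0.005145))
  m=-3: (0.010037, -0.084714) × (-0.171588, 0.090314) = (0.005929, 0.015442)  (running Σ = (0.006390, 0.010297))
  m=-2: (-0.123928, -0.259871) × (-0.280575, 0.093915) = (0.059177, 0.061275)  (running Σ = (0.065567, 0.071572))
  m=-1: (-0.464676, -0.293214) × (0.129580, -0.021111) = (-0.066403, -0.028185)  (running Σ = (-0.000836, 0.043387))
  m=0: (-0.301178, -0.000000) × (0.296181, 0.000000) = (-0.089203, -0.000000)  (running Σ = (-0.090039, 0.043387))
  m=1: (0.464676, -0.293214) × (-0.129580, -0.021111) = (-0.066403, 0.028185)  (running Σ = (-0.156442, 0.071572))
  m=2: (-0.123928, 0.259871) × (-0.280575, -0.093915) = (0.059177, -0.061275)  (running Σ = (-0.097265, 0.010297))
  m=3: (-0.010037, -0.084714) × (0.171588, 0.090314) = (0.005929, -0.015442)  (running Σ = (-0.091336, -0.005145))
  m=4: (0.010012, 0.012360) × (0.225585, 0.170071) = (0.000156, 0.004491)  (running Σ = (-0.091180, -0.000654))
  m=5: (-0.001650, -0.000560) × (-0.286391, -0.299339) = (0.000305, 0.000654)  (running Σ = (-0.090875, -0.000000))
Total Σ_m = (-0.090875, -0.000000). Multiply by 1.142397: (-0.103815, -0.000000). P_5(cos γ) = -0.103815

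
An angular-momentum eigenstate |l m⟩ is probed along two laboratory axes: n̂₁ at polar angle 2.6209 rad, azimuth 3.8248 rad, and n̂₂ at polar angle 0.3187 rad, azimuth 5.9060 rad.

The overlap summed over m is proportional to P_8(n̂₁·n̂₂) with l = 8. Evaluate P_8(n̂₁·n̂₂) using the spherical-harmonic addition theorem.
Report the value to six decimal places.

Addition theorem: P_8(cos γ) = (4π/17) Σ_m Y*_{lm}(Ω₁) Y_{lm}(Ω₂), m = −8…8:
  m=-8: +0.001323-0.001411i × -0.000048+0.000006i = -0.000000+0.000000i  (running Σ = -0.000000+0.000000i)
  m=-7: +0.000944-0.013454i × -0.000509+0.000279i = +0.000003+0.000007i  (running Σ = +0.000003+0.000007i)
  m=-6: -0.033779-0.048008i × -0.002848+0.003435i = +0.000261+0.000021i  (running Σ = +0.000264+0.000028i)
  m=-5: -0.171467-0.048276i × -0.007609+0.023342i = +0.002432-0.003635i  (running Σ = +0.002696-0.003607i)
  m=-4: -0.346851+0.150243i × +0.006151+0.098987i = -0.017005-0.033410i  (running Σ = -0.014309-0.037017i)
  m=-3: -0.237234+0.456994i × +0.122298+0.260290i = -0.147964-0.005860i  (running Σ = -0.162274-0.042877i)
  m=-2: +0.061438+0.296405i × +0.400184+0.376090i = -0.086889+0.141723i  (running Σ = -0.249162+0.098846i)
  m=-1: -0.192041-0.156318i × +0.480189+0.190228i = -0.062480-0.111594i  (running Σ = -0.311642-0.012748i)
  m=0: -0.400244-0.000000i × -0.172526+0.000000i = +0.069052+0.000000i  (running Σ = -0.242590-0.012748i)
  m=1: +0.192041-0.156318i × -0.480189+0.190228i = -0.062480+0.111594i  (running Σ = -0.305070+0.098846i)
  m=2: +0.061438-0.296405i × +0.400184-0.376090i = -0.086889-0.141723i  (running Σ = -0.391959-0.042877i)
  m=3: +0.237234+0.456994i × -0.122298+0.260290i = -0.147964+0.005860i  (running Σ = -0.539923-0.037017i)
  m=4: -0.346851-0.150243i × +0.006151-0.098987i = -0.017005+0.033410i  (running Σ = -0.556929-0.003607i)
  m=5: +0.171467-0.048276i × +0.007609+0.023342i = +0.002432+0.003635i  (running Σ = -0.554497+0.000028i)
  m=6: -0.033779+0.048008i × -0.002848-0.003435i = +0.000261-0.000021i  (running Σ = -0.554236+0.000007i)
  m=7: -0.000944-0.013454i × +0.000509+0.000279i = +0.000003-0.000007i  (running Σ = -0.554233+0.000000i)
  m=8: +0.001323+0.001411i × -0.000048-0.000006i = -0.000000-0.000000i  (running Σ = -0.554233+0.000000i)
Total Σ_m = -0.554233+0.000000i. Multiply by 0.739198: -0.409688+0.000000i. P_8(cos γ) = -0.409688

-0.409688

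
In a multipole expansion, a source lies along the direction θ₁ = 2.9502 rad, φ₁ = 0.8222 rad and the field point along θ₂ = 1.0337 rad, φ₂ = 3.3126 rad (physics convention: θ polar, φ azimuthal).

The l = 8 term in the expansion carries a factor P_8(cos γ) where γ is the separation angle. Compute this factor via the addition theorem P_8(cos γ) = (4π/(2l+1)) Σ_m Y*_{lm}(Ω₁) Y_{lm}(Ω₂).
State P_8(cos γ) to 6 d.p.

Summing Y*_{l m}(θ₁,φ₁)·Y_{l m}(θ₂,φ₂) over m ∈ [−8, 8]; prefactor 4π/(2·8+1) = 0.739198:
  m=-8: Y*=+0.000001+0.000000i  Y=+0.030823-0.149943i  product +0.000000-0.000000i
  m=-7: Y*=-0.000016+0.000009i  Y=-0.133127+0.339455i  product -0.000001-0.000007i
  m=-6: Y*=+0.000053-0.000234i  Y=+0.229671-0.379052i  product -0.000077-0.000074i
  m=-5: Y*=+0.001289+0.001879i  Y=-0.118459+0.136223i  product -0.000409-0.000047i
  m=-4: Y*=-0.015915-0.002360i  Y=-0.193168+0.157499i  product +0.003446-0.002051i
  m=-3: Y*=+0.065297-0.052265i  Y=+0.279977-0.157720i  product +0.010039-0.024932i
  m=-2: Y*=-0.022315+0.302632i  Y=+0.090734-0.032302i  product +0.007751+0.028180i
  m=-1: Y*=-0.454324-0.489058i  Y=-0.334498+0.057766i  product +0.180221+0.137344i
  m=+0: Y*=+0.512791-0.000000i  Y=-0.047321+0.000000i  product -0.024266+0.000000i
  m=+1: Y*=+0.454324-0.489058i  Y=+0.334498+0.057766i  product +0.180221-0.137344i
  m=+2: Y*=-0.022315-0.302632i  Y=+0.090734+0.032302i  product +0.007751-0.028180i
  m=+3: Y*=-0.065297-0.052265i  Y=-0.279977-0.157720i  product +0.010039+0.024932i
  m=+4: Y*=-0.015915+0.002360i  Y=-0.193168-0.157499i  product +0.003446+0.002051i
  m=+5: Y*=-0.001289+0.001879i  Y=+0.118459+0.136223i  product -0.000409+0.000047i
  m=+6: Y*=+0.000053+0.000234i  Y=+0.229671+0.379052i  product -0.000077+0.000074i
  m=+7: Y*=+0.000016+0.000009i  Y=+0.133127+0.339455i  product -0.000001+0.000007i
  m=+8: Y*=+0.000001-0.000000i  Y=+0.030823+0.149943i  product +0.000000+0.000000i
Accumulated sum +0.377675+0.000000i; after 4π/(2l+1) scaling, +0.279177+0.000000i ⇒ P_8 = 0.279177

0.279177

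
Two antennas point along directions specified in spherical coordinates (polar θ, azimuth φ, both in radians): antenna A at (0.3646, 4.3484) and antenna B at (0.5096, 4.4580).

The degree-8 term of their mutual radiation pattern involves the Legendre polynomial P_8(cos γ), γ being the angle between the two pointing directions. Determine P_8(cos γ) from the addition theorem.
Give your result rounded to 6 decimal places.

0.624836

Addition theorem: P_8(cos γ) = (4π/17) Σ_m Y*_{lm}(Ω₁) Y_{lm}(Ω₂), m = −8…8:
  m=-8: (-0.000131, -0.000031) × (-0.000740, 0.001478) = (0.000000, -0.000000)  (running Σ = (0.000000, -0.000000))
  m=-7: (0.000790, -0.001170) × (0.011573, 0.002466) = (0.000012, -0.000012)  (running Σ = (0.000012, -0.000012))
  m=-6: (0.005384, 0.007652) × (-0.002352, -0.052861) = (0.000392, -0.000303)  (running Σ = (0.000404, -0.000314))
  m=-5: (-0.042834, 0.010899) × (-0.157996, 0.048675) = (0.006237, -0.003807)  (running Σ = (0.006641, -0.004121))
  m=-4: (0.017439, -0.151183) × (0.190579, 0.308593) = (0.049978, -0.023431)  (running Σ = (0.056619, -0.027552))
  m=-3: (0.328985, 0.170784) × (0.356946, -0.373180) = (0.181163, -0.061810)  (running Σ = (0.237782, -0.089362))
  m=-2: (-0.427142, 0.380704) × (-0.294015, -0.163988) = (0.188017, -0.041886)  (running Σ = (0.425799, -0.131248))
  m=-1: (-0.127027, -0.333435) × (0.053708, -0.206550) = (-0.075693, 0.008329)  (running Σ = (0.350105, -0.122919))
  m=0: (-0.343819, -0.000000) × (-0.421962, 0.000000) = (0.145079, 0.000000)  (running Σ = (0.495184, -0.122919))
  m=1: (0.127027, -0.333435) × (-0.053708, -0.206550) = (-0.075693, -0.008329)  (running Σ = (0.419491, -0.131248))
  m=2: (-0.427142, -0.380704) × (-0.294015, 0.163988) = (0.188017, 0.041886)  (running Σ = (0.607508, -0.089362))
  m=3: (-0.328985, 0.170784) × (-0.356946, -0.373180) = (0.181163, 0.061810)  (running Σ = (0.788671, -0.027552))
  m=4: (0.017439, 0.151183) × (0.190579, -0.308593) = (0.049978, 0.023431)  (running Σ = (0.838648, -0.004121))
  m=5: (0.042834, 0.010899) × (0.157996, 0.048675) = (0.006237, 0.003807)  (running Σ = (0.844885, -0.000314))
  m=6: (0.005384, -0.007652) × (-0.002352, 0.052861) = (0.000392, 0.000303)  (running Σ = (0.845277, -0.000012))
  m=7: (-0.000790, -0.001170) × (-0.011573, 0.002466) = (0.000012, 0.000012)  (running Σ = (0.845289, -0.000000))
  m=8: (-0.000131, 0.000031) × (-0.000740, -0.001478) = (0.000000, 0.000000)  (running Σ = (0.845289, -0.000000))
Accumulated sum (0.845289, -0.000000); after 4π/(2l+1) scaling, (0.624836, -0.000000) ⇒ P_8 = 0.624836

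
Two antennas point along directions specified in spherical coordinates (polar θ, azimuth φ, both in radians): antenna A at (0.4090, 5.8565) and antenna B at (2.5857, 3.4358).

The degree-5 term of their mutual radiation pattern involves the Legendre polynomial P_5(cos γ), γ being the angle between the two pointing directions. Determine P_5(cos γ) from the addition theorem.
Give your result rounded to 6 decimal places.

-0.246668

Expand P_5 via completeness: Σ_{m} conj(Y_{5,m}) at Ω₁ times Y_{5,m} at Ω₂ —
  m=-5: Y*=(-0.002463, -0.003905)  Y=(-0.001892, 0.018898)  product (0.000078, -0.000039)
  m=-4: Y*=(-0.004565, -0.033375)  Y=(-0.037110, 0.089271)  product (0.003149, 0.000831)
  m=-3: Y*=(0.041022, -0.137096)  Y=(-0.177380, 0.215719)  product (0.022298, 0.033167)
  m=-2: Y*=(0.246660, -0.282698)  Y=(-0.388347, 0.259129)  product (-0.022535, 0.173702)
  m=-1: Y*=(0.475044, -0.215962)  Y=(-0.296216, 0.089754)  product (-0.121332, 0.106609)
  m=+0: Y*=(0.077151, -0.000000)  Y=(0.269108, 0.000000)  product (0.020762, 0.000000)
  m=+1: Y*=(-0.475044, -0.215962)  Y=(0.296216, 0.089754)  product (-0.121332, -0.106609)
  m=+2: Y*=(0.246660, 0.282698)  Y=(-0.388347, -0.259129)  product (-0.022535, -0.173702)
  m=+3: Y*=(-0.041022, -0.137096)  Y=(0.177380, 0.215719)  product (0.022298, -0.033167)
  m=+4: Y*=(-0.004565, 0.033375)  Y=(-0.037110, -0.089271)  product (0.003149, -0.000831)
  m=+5: Y*=(0.002463, -0.003905)  Y=(0.001892, 0.018898)  product (0.000078, 0.000039)
Total Σ_m = (-0.215922, -0.000000). Multiply by 1.142397: (-0.246668, -0.000000). P_5(cos γ) = -0.246668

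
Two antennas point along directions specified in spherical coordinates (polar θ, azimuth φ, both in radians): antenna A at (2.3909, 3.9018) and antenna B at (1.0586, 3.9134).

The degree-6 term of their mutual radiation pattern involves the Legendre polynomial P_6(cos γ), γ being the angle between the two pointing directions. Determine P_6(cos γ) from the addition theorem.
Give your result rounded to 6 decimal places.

Addition theorem: P_6(cos γ) = (4π/13) Σ_m Y*_{lm}(Ω₁) Y_{lm}(Ω₂), m = −6…6:
  [-6]  conj(Y_{6,-6})(Ω₁) = (-0.007329, -0.048118) ; Y_{6,-6}(Ω₂) = (-0.017260, 0.211198) ; Δ = (0.010289, -0.000717)
  [-5]  conj(Y_{6,-5})(Ω₁) = (-0.142841, -0.110733) ; Y_{6,-5}(Ω₂) = (0.310978, -0.271346) ; Δ = (-0.074467, 0.004324)
  [-4]  conj(Y_{6,-4})(Ω₁) = (-0.375189, 0.037934) ; Y_{6,-4}(Ω₂) = (-0.337729, -0.018378) ; Δ = (0.127410, -0.005916)
  [-3]  conj(Y_{6,-3})(Ω₁) = (-0.283909, 0.330424) ; Y_{6,-3}(Ω₂) = (-0.051283, -0.055645) ; Δ = (0.032946, -0.001147)
  [-2]  conj(Y_{6,-2})(Ω₁) = (0.006181, 0.122579) ; Y_{6,-2}(Ω₂) = (-0.009548, 0.351176) ; Δ = (-0.043106, 0.001000)
  [-1]  conj(Y_{6,-1})(Ω₁) = (-0.239205, -0.227447) ; Y_{6,-1}(Ω₂) = (0.038078, -0.037057) ; Δ = (-0.017537, 0.000203)
  [+0]  conj(Y_{6,0})(Ω₁) = (-0.228969, -0.000000) ; Y_{6,0}(Ω₂) = (0.333620, 0.000000) ; Δ = (-0.076389, -0.000000)
  [+1]  conj(Y_{6,1})(Ω₁) = (0.239205, -0.227447) ; Y_{6,1}(Ω₂) = (-0.038078, -0.037057) ; Δ = (-0.017537, -0.000203)
  [+2]  conj(Y_{6,2})(Ω₁) = (0.006181, -0.122579) ; Y_{6,2}(Ω₂) = (-0.009548, -0.351176) ; Δ = (-0.043106, -0.001000)
  [+3]  conj(Y_{6,3})(Ω₁) = (0.283909, 0.330424) ; Y_{6,3}(Ω₂) = (0.051283, -0.055645) ; Δ = (0.032946, 0.001147)
  [+4]  conj(Y_{6,4})(Ω₁) = (-0.375189, -0.037934) ; Y_{6,4}(Ω₂) = (-0.337729, 0.018378) ; Δ = (0.127410, 0.005916)
  [+5]  conj(Y_{6,5})(Ω₁) = (0.142841, -0.110733) ; Y_{6,5}(Ω₂) = (-0.310978, -0.271346) ; Δ = (-0.074467, -0.004324)
  [+6]  conj(Y_{6,6})(Ω₁) = (-0.007329, 0.048118) ; Y_{6,6}(Ω₂) = (-0.017260, -0.211198) ; Δ = (0.010289, 0.000717)
Total Σ_m = (-0.005321, 0.000000). Multiply by 0.966644: (-0.005143, 0.000000). P_6(cos γ) = -0.005143

-0.005143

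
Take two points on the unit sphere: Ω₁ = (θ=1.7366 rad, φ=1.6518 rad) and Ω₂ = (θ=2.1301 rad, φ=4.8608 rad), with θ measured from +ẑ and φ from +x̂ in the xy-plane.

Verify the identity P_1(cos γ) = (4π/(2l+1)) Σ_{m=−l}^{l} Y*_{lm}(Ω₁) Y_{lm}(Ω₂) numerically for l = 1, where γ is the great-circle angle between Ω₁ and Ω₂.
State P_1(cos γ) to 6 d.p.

-0.746530

Term-by-term m-sum for l=1 (normalisation 4π/3 = 4.188790):
  term(m=-1) = (-0.099564, 0.006722)   from Y*(Ω₁)=(-0.027572, 0.339639), Y(Ω₂)=(0.043303, 0.289630)
  term(m=+0) = (0.020906, 0.000000)   from Y*(Ω₁)=(-0.080641, -0.000000), Y(Ω₂)=(-0.259251, 0.000000)
  term(m=+1) = (-0.099564, -0.006722)   from Y*(Ω₁)=(0.027572, 0.339639), Y(Ω₂)=(-0.043303, 0.289630)
Total Σ_m = (-0.178221, 0.000000). Multiply by 4.188790: (-0.746530, 0.000000). P_1(cos γ) = -0.746530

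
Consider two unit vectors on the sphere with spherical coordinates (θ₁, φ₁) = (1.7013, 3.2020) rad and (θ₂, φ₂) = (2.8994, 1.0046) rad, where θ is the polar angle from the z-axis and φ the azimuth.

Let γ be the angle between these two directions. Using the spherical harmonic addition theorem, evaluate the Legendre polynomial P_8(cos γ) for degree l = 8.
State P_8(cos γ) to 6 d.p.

Summing Y*_{l m}(θ₁,φ₁)·Y_{l m}(θ₂,φ₂) over m ∈ [−8, 8]; prefactor 4π/(2·8+1) = 0.739198:
  [-8]  conj(Y_{8,-8})(Ω₁) = +0.426265+0.223687i ; Y_{8,-8}(Ω₂) = -0.000001-0.000006i ; Δ = +0.000001-0.000003i
  [-7]  conj(Y_{8,-7})(Ω₁) = +0.230470+0.103711i ; Y_{8,-7}(Ω₂) = -0.000067+0.000062i ; Δ = -0.000022+0.000007i
  [-6]  conj(Y_{8,-6})(Ω₁) = -0.249442-0.094587i ; Y_{8,-6}(Ω₂) = +0.000910+0.000238i ; Δ = -0.000205-0.000145i
  [-5]  conj(Y_{8,-5})(Ω₁) = -0.265825-0.082823i ; Y_{8,-5}(Ω₂) = -0.002132-0.006642i ; Δ = +0.000017+0.001942i
  [-4]  conj(Y_{8,-4})(Ω₁) = +0.183584+0.045243i ; Y_{8,-4}(Ω₂) = -0.024506+0.029452i ; Δ = -0.005831+0.004298i
  [-3]  conj(Y_{8,-3})(Ω₁) = +0.280169+0.051336i ; Y_{8,-3}(Ω₂) = +0.152432+0.019586i ; Δ = +0.041701+0.013313i
  [-2]  conj(Y_{8,-2})(Ω₁) = -0.151554-0.018400i ; Y_{8,-2}(Ω₂) = -0.179528-0.382926i ; Δ = +0.020163+0.061337i
  [-1]  conj(Y_{8,-1})(Ω₁) = -0.285633-0.017275i ; Y_{8,-1}(Ω₂) = -0.358995+0.564799i ; Δ = +0.112298-0.155124i
  [+0]  conj(Y_{8,0})(Ω₁) = +0.141679-0.000000i ; Y_{8,0}(Ω₂) = +0.221510+0.000000i ; Δ = +0.031383+0.000000i
  [+1]  conj(Y_{8,1})(Ω₁) = +0.285633-0.017275i ; Y_{8,1}(Ω₂) = +0.358995+0.564799i ; Δ = +0.112298+0.155124i
  [+2]  conj(Y_{8,2})(Ω₁) = -0.151554+0.018400i ; Y_{8,2}(Ω₂) = -0.179528+0.382926i ; Δ = +0.020163-0.061337i
  [+3]  conj(Y_{8,3})(Ω₁) = -0.280169+0.051336i ; Y_{8,3}(Ω₂) = -0.152432+0.019586i ; Δ = +0.041701-0.013313i
  [+4]  conj(Y_{8,4})(Ω₁) = +0.183584-0.045243i ; Y_{8,4}(Ω₂) = -0.024506-0.029452i ; Δ = -0.005831-0.004298i
  [+5]  conj(Y_{8,5})(Ω₁) = +0.265825-0.082823i ; Y_{8,5}(Ω₂) = +0.002132-0.006642i ; Δ = +0.000017-0.001942i
  [+6]  conj(Y_{8,6})(Ω₁) = -0.249442+0.094587i ; Y_{8,6}(Ω₂) = +0.000910-0.000238i ; Δ = -0.000205+0.000145i
  [+7]  conj(Y_{8,7})(Ω₁) = -0.230470+0.103711i ; Y_{8,7}(Ω₂) = +0.000067+0.000062i ; Δ = -0.000022-0.000007i
  [+8]  conj(Y_{8,8})(Ω₁) = +0.426265-0.223687i ; Y_{8,8}(Ω₂) = -0.000001+0.000006i ; Δ = +0.000001+0.000003i
Accumulated sum +0.367626-0.000000i; after 4π/(2l+1) scaling, +0.271748-0.000000i ⇒ P_8 = 0.271748

0.271748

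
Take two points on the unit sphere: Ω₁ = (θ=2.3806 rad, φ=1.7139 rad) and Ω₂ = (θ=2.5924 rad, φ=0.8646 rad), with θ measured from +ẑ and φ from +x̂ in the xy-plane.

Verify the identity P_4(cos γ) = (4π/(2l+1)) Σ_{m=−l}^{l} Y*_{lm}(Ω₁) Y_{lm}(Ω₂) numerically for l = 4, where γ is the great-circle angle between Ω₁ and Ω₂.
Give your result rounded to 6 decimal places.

-0.026360

Addition theorem: P_4(cos γ) = (4π/9) Σ_m Y*_{lm}(Ω₁) Y_{lm}(Ω₂), m = −4…4:
  m=-4: (0.084144, 0.054221) × (-0.031222, 0.010236) = (-0.003182, -0.000832)  (running Σ = (-0.003182, -0.000832))
  m=-3: (-0.123748, 0.270317) × (0.129632, 0.079085) = (-0.037420, 0.025255)  (running Σ = (-0.040602, 0.024424))
  m=-2: (-0.407636, -0.119962) × (-0.058846, -0.368379) = (-0.020204, 0.157224)  (running Σ = (-0.060806, 0.181648))
  m=-1: (0.022601, -0.156858) × (-0.286043, 0.335362) = (0.046139, 0.052448)  (running Σ = (-0.014667, 0.234095))
  m=0: (-0.328696, -0.000000) × (-0.031807, 0.000000) = (0.010455, 0.000000)  (running Σ = (-0.004212, 0.234095))
  m=1: (-0.022601, -0.156858) × (0.286043, 0.335362) = (0.046139, -0.052448)  (running Σ = (0.041927, 0.181648))
  m=2: (-0.407636, 0.119962) × (-0.058846, 0.368379) = (-0.020204, -0.157224)  (running Σ = (0.021723, 0.024424))
  m=3: (0.123748, 0.270317) × (-0.129632, 0.079085) = (-0.037420, -0.025255)  (running Σ = (-0.015697, -0.000832))
  m=4: (0.084144, -0.054221) × (-0.031222, -0.010236) = (-0.003182, 0.000832)  (running Σ = (-0.018879, 0.000000))
Accumulated sum (-0.018879, 0.000000); after 4π/(2l+1) scaling, (-0.026360, 0.000000) ⇒ P_4 = -0.026360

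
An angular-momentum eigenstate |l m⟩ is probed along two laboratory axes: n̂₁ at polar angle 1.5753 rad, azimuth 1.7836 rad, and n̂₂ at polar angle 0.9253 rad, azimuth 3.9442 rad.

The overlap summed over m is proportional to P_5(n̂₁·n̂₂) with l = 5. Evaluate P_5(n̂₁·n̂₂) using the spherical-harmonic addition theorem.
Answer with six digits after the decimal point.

Term-by-term m-sum for l=5 (normalisation 4π/11 = 1.142397):
  term(m=-5) = -0.013408+0.068763i   from Y*(Ω₁)=-0.405776+0.225261i, Y(Ω₂)=+0.097170-0.115517i
  term(m=-4) = +0.001685+0.001675i   from Y*(Ω₁)=-0.004356-0.004971i, Y(Ω₂)=-0.358650+0.024727i
  term(m=-3) = -0.134956+0.027162i   from Y*(Ω₁)=-0.206111+0.277749i, Y(Ω₂)=+0.295589+0.266542i
  term(m=-2) = -0.000162+0.000394i   from Y*(Ω₁)=-0.006951-0.003151i, Y(Ω₂)=-0.001920-0.055753i
  term(m=-1) = +0.059968+0.089602i   from Y*(Ω₁)=-0.067624+0.312965i, Y(Ω₂)=+0.233973-0.242168i
  term(m=+0) = +0.001157+0.000000i   from Y*(Ω₁)=-0.007900-0.000000i, Y(Ω₂)=-0.146496+0.000000i
  term(m=+1) = +0.059968-0.089602i   from Y*(Ω₁)=+0.067624+0.312965i, Y(Ω₂)=-0.233973-0.242168i
  term(m=+2) = -0.000162-0.000394i   from Y*(Ω₁)=-0.006951+0.003151i, Y(Ω₂)=-0.001920+0.055753i
  term(m=+3) = -0.134956-0.027162i   from Y*(Ω₁)=+0.206111+0.277749i, Y(Ω₂)=-0.295589+0.266542i
  term(m=+4) = +0.001685-0.001675i   from Y*(Ω₁)=-0.004356+0.004971i, Y(Ω₂)=-0.358650-0.024727i
  term(m=+5) = -0.013408-0.068763i   from Y*(Ω₁)=+0.405776+0.225261i, Y(Ω₂)=-0.097170-0.115517i
Total Σ_m = -0.172588-0.000000i. Multiply by 1.142397: -0.197165-0.000000i. P_5(cos γ) = -0.197165

-0.197165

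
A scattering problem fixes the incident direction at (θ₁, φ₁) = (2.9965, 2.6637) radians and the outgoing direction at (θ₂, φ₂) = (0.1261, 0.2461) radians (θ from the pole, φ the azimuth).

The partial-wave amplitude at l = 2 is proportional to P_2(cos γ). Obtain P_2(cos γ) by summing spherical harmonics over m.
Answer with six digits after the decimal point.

0.985809

Summing Y*_{l m}(θ₁,φ₁)·Y_{l m}(θ₂,φ₂) over m ∈ [−2, 2]; prefactor 4π/(2·2+1) = 2.513274:
  term(m=-2) = +0.000006-0.000049i   from Y*(Ω₁)=+0.004659-0.006595i, Y(Ω₂)=+0.005384-0.002887i
  term(m=-1) = +0.007981-0.007057i   from Y*(Ω₁)=+0.098142-0.050831i, Y(Ω₂)=+0.093485-0.023483i
  term(m=+0) = +0.376267+0.000000i   from Y*(Ω₁)=+0.611004-0.000000i, Y(Ω₂)=+0.615817+0.000000i
  term(m=+1) = +0.007981+0.007057i   from Y*(Ω₁)=-0.098142-0.050831i, Y(Ω₂)=-0.093485-0.023483i
  term(m=+2) = +0.000006+0.000049i   from Y*(Ω₁)=+0.004659+0.006595i, Y(Ω₂)=+0.005384+0.002887i
Accumulated sum +0.392241-0.000000i; after 4π/(2l+1) scaling, +0.985809-0.000000i ⇒ P_2 = 0.985809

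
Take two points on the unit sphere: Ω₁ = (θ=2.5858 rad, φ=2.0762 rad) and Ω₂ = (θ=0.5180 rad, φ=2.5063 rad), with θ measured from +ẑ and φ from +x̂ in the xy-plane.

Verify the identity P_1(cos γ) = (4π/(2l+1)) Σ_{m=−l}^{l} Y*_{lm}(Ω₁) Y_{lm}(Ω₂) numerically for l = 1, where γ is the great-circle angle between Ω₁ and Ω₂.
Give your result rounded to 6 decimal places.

Expand P_1 via completeness: Σ_{m} conj(Y_{1,m}) at Ω₁ times Y_{1,m} at Ω₂ —
  m=-1: Y*=-0.088257+0.159499i  Y=-0.137693-0.101515i  product +0.028344-0.013003i
  m=+0: Y*=-0.415059-0.000000i  Y=+0.424503+0.000000i  product -0.176194-0.000000i
  m=+1: Y*=+0.088257+0.159499i  Y=+0.137693-0.101515i  product +0.028344+0.013003i
Total Σ_m = -0.119506+0.000000i. Multiply by 4.188790: -0.500587+0.000000i. P_1(cos γ) = -0.500587

-0.500587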